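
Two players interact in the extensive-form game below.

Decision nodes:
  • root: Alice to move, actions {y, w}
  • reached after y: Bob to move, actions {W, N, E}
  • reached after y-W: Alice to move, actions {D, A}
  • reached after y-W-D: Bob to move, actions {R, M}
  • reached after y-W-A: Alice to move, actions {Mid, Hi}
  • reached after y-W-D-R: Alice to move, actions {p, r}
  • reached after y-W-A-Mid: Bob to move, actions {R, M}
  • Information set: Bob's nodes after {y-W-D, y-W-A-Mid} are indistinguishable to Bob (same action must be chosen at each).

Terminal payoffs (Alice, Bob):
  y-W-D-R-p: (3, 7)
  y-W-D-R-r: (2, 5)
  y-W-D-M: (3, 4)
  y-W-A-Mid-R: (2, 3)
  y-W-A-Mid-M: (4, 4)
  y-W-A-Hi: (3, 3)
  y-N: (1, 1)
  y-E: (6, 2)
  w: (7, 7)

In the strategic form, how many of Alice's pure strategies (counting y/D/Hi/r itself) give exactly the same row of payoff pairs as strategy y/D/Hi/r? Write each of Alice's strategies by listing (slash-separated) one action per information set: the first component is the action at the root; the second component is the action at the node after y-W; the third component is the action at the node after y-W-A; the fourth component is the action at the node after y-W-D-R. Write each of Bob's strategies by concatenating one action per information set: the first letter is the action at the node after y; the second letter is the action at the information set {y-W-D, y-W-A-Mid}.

Row for y/D/Hi/r (columns WR, WM, NR, NM, ER, EM): (2,5) (3,4) (1,1) (1,1) (6,2) (6,2).
Under y/D/Hi/r, Alice's choice at the node after y-W-A can never be reached regardless of what Bob does, so varying those choices leaves every outcome unchanged.
Holding the reachable choices fixed and varying the unreachable one freely already gives 2 equivalent strategies.
No other strategy reproduces this row, so those 2 are the full class: y/D/Mid/r, y/D/Hi/r.

2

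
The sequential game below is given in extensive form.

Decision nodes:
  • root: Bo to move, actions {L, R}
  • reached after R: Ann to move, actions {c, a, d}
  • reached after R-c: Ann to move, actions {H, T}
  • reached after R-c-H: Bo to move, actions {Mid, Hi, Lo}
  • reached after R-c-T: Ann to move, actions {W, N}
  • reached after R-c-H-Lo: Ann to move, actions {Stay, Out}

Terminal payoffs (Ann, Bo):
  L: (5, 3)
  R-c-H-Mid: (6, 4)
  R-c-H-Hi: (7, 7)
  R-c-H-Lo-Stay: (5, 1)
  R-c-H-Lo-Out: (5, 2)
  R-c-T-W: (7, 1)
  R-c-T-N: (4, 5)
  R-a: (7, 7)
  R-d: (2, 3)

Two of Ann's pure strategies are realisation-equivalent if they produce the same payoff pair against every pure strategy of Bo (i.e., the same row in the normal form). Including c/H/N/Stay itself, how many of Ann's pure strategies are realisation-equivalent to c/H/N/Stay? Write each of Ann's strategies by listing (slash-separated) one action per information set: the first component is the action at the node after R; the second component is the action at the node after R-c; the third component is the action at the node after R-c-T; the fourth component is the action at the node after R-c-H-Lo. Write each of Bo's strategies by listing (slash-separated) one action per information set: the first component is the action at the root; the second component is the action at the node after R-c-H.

2

Row for c/H/N/Stay (columns L/Mid, L/Hi, L/Lo, R/Mid, R/Hi, R/Lo): (5,3) (5,3) (5,3) (6,4) (7,7) (5,1).
Under c/H/N/Stay, Ann's choice at the node after R-c-T can never be reached regardless of what Bo does, so varying those choices leaves every outcome unchanged.
Holding the reachable choices fixed and varying the unreachable one freely already gives 2 equivalent strategies.
No other strategy reproduces this row, so those 2 are the full class: c/H/W/Stay, c/H/N/Stay.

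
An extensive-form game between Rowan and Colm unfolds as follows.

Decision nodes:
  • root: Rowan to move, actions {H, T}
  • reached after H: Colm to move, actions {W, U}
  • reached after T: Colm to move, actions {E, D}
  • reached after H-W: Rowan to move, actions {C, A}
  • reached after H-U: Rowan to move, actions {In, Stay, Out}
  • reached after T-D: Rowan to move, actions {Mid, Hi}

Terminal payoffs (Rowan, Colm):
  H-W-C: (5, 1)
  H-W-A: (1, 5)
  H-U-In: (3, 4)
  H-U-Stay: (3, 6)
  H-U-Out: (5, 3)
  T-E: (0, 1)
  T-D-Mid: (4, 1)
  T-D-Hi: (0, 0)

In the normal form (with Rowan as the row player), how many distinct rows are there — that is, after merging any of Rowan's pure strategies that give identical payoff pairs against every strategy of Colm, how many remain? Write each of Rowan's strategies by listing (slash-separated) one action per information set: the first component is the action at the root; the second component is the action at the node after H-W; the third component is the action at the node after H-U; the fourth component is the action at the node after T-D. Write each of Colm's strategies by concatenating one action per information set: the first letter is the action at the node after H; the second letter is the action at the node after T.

Rowan has 24 pure strategies: H/C/In/Mid, H/C/In/Hi, H/C/Stay/Mid, H/C/Stay/Hi, H/C/Out/Mid, H/C/Out/Hi, H/A/In/Mid, H/A/In/Hi, H/A/Stay/Mid, H/A/Stay/Hi, H/A/Out/Mid, H/A/Out/Hi, T/C/In/Mid, T/C/In/Hi, T/C/Stay/Mid, T/C/Stay/Hi, T/C/Out/Mid, T/C/Out/Hi, T/A/In/Mid, T/A/In/Hi, T/A/Stay/Mid, T/A/Stay/Hi, T/A/Out/Mid, T/A/Out/Hi. Columns: WE, WD, UE, UD.
{H/C/In/Mid, H/C/In/Hi} → row (5,1) (5,1) (3,4) (3,4)
{H/C/Stay/Mid, H/C/Stay/Hi} → row (5,1) (5,1) (3,6) (3,6)
{H/C/Out/Mid, H/C/Out/Hi} → row (5,1) (5,1) (5,3) (5,3)
{H/A/In/Mid, H/A/In/Hi} → row (1,5) (1,5) (3,4) (3,4)
{H/A/Stay/Mid, H/A/Stay/Hi} → row (1,5) (1,5) (3,6) (3,6)
{H/A/Out/Mid, H/A/Out/Hi} → row (1,5) (1,5) (5,3) (5,3)
{T/C/In/Mid, T/C/Stay/Mid, T/C/Out/Mid, T/A/In/Mid, T/A/Stay/Mid, T/A/Out/Mid} → row (0,1) (4,1) (0,1) (4,1)
{T/C/In/Hi, T/C/Stay/Hi, T/C/Out/Hi, T/A/In/Hi, T/A/Stay/Hi, T/A/Out/Hi} → row (0,1) (0,0) (0,1) (0,0)
That's 8 distinct rows out of 24 strategies.

8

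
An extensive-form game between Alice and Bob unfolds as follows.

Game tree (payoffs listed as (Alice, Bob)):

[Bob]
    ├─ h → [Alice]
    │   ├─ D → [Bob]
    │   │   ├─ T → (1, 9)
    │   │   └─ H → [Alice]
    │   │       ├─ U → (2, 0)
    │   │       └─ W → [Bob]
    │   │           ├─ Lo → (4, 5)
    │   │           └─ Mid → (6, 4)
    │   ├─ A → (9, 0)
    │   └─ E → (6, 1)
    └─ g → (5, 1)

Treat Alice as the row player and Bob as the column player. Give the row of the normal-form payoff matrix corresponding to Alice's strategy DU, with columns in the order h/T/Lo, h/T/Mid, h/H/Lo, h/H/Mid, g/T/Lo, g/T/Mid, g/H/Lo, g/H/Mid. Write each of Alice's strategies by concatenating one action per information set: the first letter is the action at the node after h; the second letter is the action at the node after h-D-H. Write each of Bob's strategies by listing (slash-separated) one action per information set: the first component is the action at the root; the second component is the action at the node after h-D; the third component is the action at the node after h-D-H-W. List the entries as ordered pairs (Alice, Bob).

(1,9) (1,9) (2,0) (2,0) (5,1) (5,1) (5,1) (5,1)

vs h/T/Lo: Bob plays h → Alice plays D at [h] → Bob plays T at [h-D] → (1, 9)
vs h/T/Mid: Bob plays h → Alice plays D at [h] → Bob plays T at [h-D] → (1, 9)
vs h/H/Lo: Bob plays h → Alice plays D at [h] → Bob plays H at [h-D] → Alice plays U at [h-D-H] → (2, 0)
vs h/H/Mid: Bob plays h → Alice plays D at [h] → Bob plays H at [h-D] → Alice plays U at [h-D-H] → (2, 0)
vs g/T/Lo: Bob plays g → (5, 1)
vs g/T/Mid: Bob plays g → (5, 1)
vs g/H/Lo: Bob plays g → (5, 1)
vs g/H/Mid: Bob plays g → (5, 1)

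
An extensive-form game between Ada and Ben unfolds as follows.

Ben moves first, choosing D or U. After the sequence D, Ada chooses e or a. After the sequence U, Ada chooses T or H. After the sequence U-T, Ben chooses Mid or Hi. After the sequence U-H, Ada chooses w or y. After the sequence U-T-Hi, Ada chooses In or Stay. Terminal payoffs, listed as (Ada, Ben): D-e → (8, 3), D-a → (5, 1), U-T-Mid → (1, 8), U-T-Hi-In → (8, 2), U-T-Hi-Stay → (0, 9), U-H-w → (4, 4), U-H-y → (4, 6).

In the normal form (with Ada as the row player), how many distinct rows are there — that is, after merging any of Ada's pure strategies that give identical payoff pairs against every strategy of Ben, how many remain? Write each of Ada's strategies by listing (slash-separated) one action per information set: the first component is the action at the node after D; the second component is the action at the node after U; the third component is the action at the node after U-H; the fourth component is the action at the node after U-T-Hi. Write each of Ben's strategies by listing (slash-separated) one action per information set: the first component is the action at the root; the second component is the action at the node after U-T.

Ada has 16 pure strategies: e/T/w/In, e/T/w/Stay, e/T/y/In, e/T/y/Stay, e/H/w/In, e/H/w/Stay, e/H/y/In, e/H/y/Stay, a/T/w/In, a/T/w/Stay, a/T/y/In, a/T/y/Stay, a/H/w/In, a/H/w/Stay, a/H/y/In, a/H/y/Stay. Columns: D/Mid, D/Hi, U/Mid, U/Hi.
{e/T/w/In, e/T/y/In} → row (8,3) (8,3) (1,8) (8,2)
{e/T/w/Stay, e/T/y/Stay} → row (8,3) (8,3) (1,8) (0,9)
{e/H/w/In, e/H/w/Stay} → row (8,3) (8,3) (4,4) (4,4)
{e/H/y/In, e/H/y/Stay} → row (8,3) (8,3) (4,6) (4,6)
{a/T/w/In, a/T/y/In} → row (5,1) (5,1) (1,8) (8,2)
{a/T/w/Stay, a/T/y/Stay} → row (5,1) (5,1) (1,8) (0,9)
{a/H/w/In, a/H/w/Stay} → row (5,1) (5,1) (4,4) (4,4)
{a/H/y/In, a/H/y/Stay} → row (5,1) (5,1) (4,6) (4,6)
That's 8 distinct rows out of 16 strategies.

8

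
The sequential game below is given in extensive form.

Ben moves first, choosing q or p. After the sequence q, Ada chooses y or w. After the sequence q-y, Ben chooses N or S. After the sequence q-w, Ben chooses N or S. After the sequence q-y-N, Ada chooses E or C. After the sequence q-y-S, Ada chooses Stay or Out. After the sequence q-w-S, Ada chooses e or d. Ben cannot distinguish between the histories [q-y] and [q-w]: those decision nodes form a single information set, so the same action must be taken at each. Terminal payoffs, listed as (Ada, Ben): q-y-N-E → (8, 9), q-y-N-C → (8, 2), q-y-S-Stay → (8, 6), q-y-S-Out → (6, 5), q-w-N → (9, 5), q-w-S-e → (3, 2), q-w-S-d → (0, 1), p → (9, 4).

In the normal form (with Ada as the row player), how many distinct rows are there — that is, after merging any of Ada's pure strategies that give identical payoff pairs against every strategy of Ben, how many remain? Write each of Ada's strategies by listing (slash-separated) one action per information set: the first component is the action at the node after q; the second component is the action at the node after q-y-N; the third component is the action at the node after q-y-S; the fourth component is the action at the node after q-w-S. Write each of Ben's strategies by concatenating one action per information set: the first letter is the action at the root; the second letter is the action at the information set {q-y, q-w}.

Ada has 16 pure strategies: y/E/Stay/e, y/E/Stay/d, y/E/Out/e, y/E/Out/d, y/C/Stay/e, y/C/Stay/d, y/C/Out/e, y/C/Out/d, w/E/Stay/e, w/E/Stay/d, w/E/Out/e, w/E/Out/d, w/C/Stay/e, w/C/Stay/d, w/C/Out/e, w/C/Out/d. Columns: qN, qS, pN, pS.
{y/E/Stay/e, y/E/Stay/d} → row (8,9) (8,6) (9,4) (9,4)
{y/E/Out/e, y/E/Out/d} → row (8,9) (6,5) (9,4) (9,4)
{y/C/Stay/e, y/C/Stay/d} → row (8,2) (8,6) (9,4) (9,4)
{y/C/Out/e, y/C/Out/d} → row (8,2) (6,5) (9,4) (9,4)
{w/E/Stay/e, w/E/Out/e, w/C/Stay/e, w/C/Out/e} → row (9,5) (3,2) (9,4) (9,4)
{w/E/Stay/d, w/E/Out/d, w/C/Stay/d, w/C/Out/d} → row (9,5) (0,1) (9,4) (9,4)
That's 6 distinct rows out of 16 strategies.

6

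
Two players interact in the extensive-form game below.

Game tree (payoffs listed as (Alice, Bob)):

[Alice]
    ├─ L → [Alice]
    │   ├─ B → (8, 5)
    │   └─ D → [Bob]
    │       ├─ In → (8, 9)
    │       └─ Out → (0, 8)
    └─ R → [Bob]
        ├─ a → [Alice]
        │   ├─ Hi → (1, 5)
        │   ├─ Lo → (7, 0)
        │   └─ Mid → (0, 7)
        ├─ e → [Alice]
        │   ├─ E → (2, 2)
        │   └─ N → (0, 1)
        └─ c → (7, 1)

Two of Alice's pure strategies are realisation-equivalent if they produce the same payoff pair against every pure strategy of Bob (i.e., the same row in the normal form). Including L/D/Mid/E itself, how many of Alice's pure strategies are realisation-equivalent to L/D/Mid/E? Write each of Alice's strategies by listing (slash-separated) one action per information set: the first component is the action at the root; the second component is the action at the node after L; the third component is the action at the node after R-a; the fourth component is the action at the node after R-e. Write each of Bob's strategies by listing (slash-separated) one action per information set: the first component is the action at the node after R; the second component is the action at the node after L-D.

6

Row for L/D/Mid/E (columns a/In, a/Out, e/In, e/Out, c/In, c/Out): (8,9) (0,8) (8,9) (0,8) (8,9) (0,8).
Under L/D/Mid/E, Alice's choice at the node after R-a and at the node after R-e can never be reached regardless of what Bob does, so varying those choices leaves every outcome unchanged.
Holding the reachable choices fixed and varying the unreachable ones freely already gives 3 × 2 = 6 equivalent strategies.
No other strategy reproduces this row, so those 6 are the full class: L/D/Hi/E, L/D/Hi/N, L/D/Lo/E, L/D/Lo/N, L/D/Mid/E, L/D/Mid/N.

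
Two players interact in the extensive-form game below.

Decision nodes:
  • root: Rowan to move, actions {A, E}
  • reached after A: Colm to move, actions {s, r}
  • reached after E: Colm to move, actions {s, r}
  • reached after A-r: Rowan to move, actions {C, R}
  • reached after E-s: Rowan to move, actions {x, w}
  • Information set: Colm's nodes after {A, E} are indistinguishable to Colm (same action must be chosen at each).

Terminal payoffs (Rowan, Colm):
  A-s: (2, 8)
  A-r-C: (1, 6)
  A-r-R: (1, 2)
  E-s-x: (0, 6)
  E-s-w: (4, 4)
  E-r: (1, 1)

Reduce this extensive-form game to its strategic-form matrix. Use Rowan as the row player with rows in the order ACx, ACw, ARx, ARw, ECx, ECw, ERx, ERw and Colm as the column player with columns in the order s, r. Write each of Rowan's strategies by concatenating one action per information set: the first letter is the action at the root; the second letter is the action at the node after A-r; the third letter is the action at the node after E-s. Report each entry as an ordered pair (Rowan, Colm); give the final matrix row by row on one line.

            s        r
 ACx    (2,8)    (1,6)
 ACw    (2,8)    (1,6)
 ARx    (2,8)    (1,2)
 ARw    (2,8)    (1,2)
 ECx    (0,6)    (1,1)
 ECw    (4,4)    (1,1)
 ERx    (0,6)    (1,1)
 ERw    (4,4)    (1,1)

ACx: (2,8) (1,6) | ACw: (2,8) (1,6) | ARx: (2,8) (1,2) | ARw: (2,8) (1,2) | ECx: (0,6) (1,1) | ECw: (4,4) (1,1) | ERx: (0,6) (1,1) | ERw: (4,4) (1,1)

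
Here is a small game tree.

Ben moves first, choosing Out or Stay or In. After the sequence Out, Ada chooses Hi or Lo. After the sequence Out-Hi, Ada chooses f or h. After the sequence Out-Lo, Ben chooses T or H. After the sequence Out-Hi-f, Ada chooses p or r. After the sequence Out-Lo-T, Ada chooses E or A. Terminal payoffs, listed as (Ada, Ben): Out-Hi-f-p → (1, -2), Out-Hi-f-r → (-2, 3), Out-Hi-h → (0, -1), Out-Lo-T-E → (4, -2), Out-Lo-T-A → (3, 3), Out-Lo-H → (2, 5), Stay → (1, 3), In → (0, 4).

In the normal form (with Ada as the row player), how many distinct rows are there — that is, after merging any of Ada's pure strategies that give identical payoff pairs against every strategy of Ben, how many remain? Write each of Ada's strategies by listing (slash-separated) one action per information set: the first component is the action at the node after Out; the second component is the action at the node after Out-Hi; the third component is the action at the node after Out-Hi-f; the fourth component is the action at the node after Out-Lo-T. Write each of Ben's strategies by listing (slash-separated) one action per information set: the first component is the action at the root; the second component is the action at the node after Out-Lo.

Ada has 16 pure strategies: Hi/f/p/E, Hi/f/p/A, Hi/f/r/E, Hi/f/r/A, Hi/h/p/E, Hi/h/p/A, Hi/h/r/E, Hi/h/r/A, Lo/f/p/E, Lo/f/p/A, Lo/f/r/E, Lo/f/r/A, Lo/h/p/E, Lo/h/p/A, Lo/h/r/E, Lo/h/r/A. Columns: Out/T, Out/H, Stay/T, Stay/H, In/T, In/H.
{Hi/f/p/E, Hi/f/p/A} → row (1,-2) (1,-2) (1,3) (1,3) (0,4) (0,4)
{Hi/f/r/E, Hi/f/r/A} → row (-2,3) (-2,3) (1,3) (1,3) (0,4) (0,4)
{Hi/h/p/E, Hi/h/p/A, Hi/h/r/E, Hi/h/r/A} → row (0,-1) (0,-1) (1,3) (1,3) (0,4) (0,4)
{Lo/f/p/E, Lo/f/r/E, Lo/h/p/E, Lo/h/r/E} → row (4,-2) (2,5) (1,3) (1,3) (0,4) (0,4)
{Lo/f/p/A, Lo/f/r/A, Lo/h/p/A, Lo/h/r/A} → row (3,3) (2,5) (1,3) (1,3) (0,4) (0,4)
That's 5 distinct rows out of 16 strategies.

5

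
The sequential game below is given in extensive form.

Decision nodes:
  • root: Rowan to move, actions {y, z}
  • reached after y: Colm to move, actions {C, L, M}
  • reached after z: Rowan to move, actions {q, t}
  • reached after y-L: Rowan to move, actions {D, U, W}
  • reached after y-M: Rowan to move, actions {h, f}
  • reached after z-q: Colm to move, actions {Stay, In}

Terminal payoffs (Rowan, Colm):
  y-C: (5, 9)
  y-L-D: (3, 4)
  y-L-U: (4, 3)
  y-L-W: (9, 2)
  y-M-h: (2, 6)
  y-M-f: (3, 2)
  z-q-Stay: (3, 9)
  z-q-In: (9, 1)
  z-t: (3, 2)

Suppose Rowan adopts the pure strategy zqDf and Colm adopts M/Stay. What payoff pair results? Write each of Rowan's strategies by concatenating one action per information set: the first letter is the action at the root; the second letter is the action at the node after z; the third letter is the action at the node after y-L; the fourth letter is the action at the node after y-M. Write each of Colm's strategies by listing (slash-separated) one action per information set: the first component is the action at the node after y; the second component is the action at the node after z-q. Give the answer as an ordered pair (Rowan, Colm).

Trace the play path from the root:
  Rowan plays z
  Rowan plays q at [z]
  Colm plays Stay at [z-q]
→ terminal payoff (3, 9).
(Rowan's choice at the node after y-L is never reached on this path, so it doesn't affect the outcome.)

(3, 9)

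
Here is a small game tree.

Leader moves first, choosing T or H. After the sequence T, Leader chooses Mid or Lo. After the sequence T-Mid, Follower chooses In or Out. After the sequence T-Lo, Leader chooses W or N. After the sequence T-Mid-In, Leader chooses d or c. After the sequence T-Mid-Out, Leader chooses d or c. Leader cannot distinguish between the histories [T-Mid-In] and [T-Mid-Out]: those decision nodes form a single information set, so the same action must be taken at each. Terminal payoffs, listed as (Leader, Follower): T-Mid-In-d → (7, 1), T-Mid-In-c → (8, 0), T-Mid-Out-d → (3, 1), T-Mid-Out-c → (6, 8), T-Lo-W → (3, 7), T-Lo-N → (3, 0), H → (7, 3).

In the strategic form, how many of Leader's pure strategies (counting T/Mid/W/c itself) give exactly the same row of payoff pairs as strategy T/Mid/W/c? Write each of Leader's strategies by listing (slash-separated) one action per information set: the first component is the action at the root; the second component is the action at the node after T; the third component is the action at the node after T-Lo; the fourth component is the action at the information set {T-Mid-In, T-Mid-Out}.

2

Row for T/Mid/W/c (columns In, Out): (8,0) (6,8).
Under T/Mid/W/c, Leader's choice at the node after T-Lo can never be reached regardless of what Follower does, so varying those choices leaves every outcome unchanged.
Holding the reachable choices fixed and varying the unreachable one freely already gives 2 equivalent strategies.
No other strategy reproduces this row, so those 2 are the full class: T/Mid/W/c, T/Mid/N/c.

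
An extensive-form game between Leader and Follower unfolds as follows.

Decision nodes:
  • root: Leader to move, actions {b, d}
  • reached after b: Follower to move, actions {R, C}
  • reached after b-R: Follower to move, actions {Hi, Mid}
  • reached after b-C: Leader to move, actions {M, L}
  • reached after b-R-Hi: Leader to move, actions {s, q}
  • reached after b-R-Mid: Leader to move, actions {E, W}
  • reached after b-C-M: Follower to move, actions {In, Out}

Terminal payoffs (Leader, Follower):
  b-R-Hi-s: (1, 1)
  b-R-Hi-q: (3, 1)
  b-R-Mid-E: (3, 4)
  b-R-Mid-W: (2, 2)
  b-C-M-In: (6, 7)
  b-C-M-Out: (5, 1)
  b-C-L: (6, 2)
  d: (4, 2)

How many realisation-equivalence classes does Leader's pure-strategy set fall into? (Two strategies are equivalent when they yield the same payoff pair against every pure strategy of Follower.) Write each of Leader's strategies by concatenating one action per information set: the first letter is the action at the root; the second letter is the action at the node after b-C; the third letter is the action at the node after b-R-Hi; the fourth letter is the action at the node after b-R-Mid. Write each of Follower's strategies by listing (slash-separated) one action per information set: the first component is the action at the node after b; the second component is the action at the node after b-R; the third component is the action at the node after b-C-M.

Leader has 16 pure strategies: bMsE, bMsW, bMqE, bMqW, bLsE, bLsW, bLqE, bLqW, dMsE, dMsW, dMqE, dMqW, dLsE, dLsW, dLqE, dLqW. Columns: R/Hi/In, R/Hi/Out, R/Mid/In, R/Mid/Out, C/Hi/In, C/Hi/Out, C/Mid/In, C/Mid/Out.
{bMsE} → row (1,1) (1,1) (3,4) (3,4) (6,7) (5,1) (6,7) (5,1)
{bMsW} → row (1,1) (1,1) (2,2) (2,2) (6,7) (5,1) (6,7) (5,1)
{bMqE} → row (3,1) (3,1) (3,4) (3,4) (6,7) (5,1) (6,7) (5,1)
{bMqW} → row (3,1) (3,1) (2,2) (2,2) (6,7) (5,1) (6,7) (5,1)
{bLsE} → row (1,1) (1,1) (3,4) (3,4) (6,2) (6,2) (6,2) (6,2)
{bLsW} → row (1,1) (1,1) (2,2) (2,2) (6,2) (6,2) (6,2) (6,2)
{bLqE} → row (3,1) (3,1) (3,4) (3,4) (6,2) (6,2) (6,2) (6,2)
{bLqW} → row (3,1) (3,1) (2,2) (2,2) (6,2) (6,2) (6,2) (6,2)
{dMsE, dMsW, dMqE, dMqW, dLsE, dLsW, dLqE, dLqW} → row (4,2) (4,2) (4,2) (4,2) (4,2) (4,2) (4,2) (4,2)
That's 9 distinct rows out of 16 strategies.

9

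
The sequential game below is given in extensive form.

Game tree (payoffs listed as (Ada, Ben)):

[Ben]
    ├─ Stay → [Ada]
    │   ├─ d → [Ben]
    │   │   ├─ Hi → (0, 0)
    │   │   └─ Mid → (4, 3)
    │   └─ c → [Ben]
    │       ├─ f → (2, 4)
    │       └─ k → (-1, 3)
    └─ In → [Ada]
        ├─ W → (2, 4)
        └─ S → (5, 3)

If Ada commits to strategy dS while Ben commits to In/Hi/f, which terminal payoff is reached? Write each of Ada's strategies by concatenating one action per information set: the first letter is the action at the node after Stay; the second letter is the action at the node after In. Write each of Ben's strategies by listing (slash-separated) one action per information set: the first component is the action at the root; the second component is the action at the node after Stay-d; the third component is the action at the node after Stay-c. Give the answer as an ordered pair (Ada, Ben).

Trace the play path from the root:
  Ben plays In
  Ada plays S at [In]
→ terminal payoff (5, 3).
(Ada's choice at the node after Stay is never reached on this path, so it doesn't affect the outcome.)

(5, 3)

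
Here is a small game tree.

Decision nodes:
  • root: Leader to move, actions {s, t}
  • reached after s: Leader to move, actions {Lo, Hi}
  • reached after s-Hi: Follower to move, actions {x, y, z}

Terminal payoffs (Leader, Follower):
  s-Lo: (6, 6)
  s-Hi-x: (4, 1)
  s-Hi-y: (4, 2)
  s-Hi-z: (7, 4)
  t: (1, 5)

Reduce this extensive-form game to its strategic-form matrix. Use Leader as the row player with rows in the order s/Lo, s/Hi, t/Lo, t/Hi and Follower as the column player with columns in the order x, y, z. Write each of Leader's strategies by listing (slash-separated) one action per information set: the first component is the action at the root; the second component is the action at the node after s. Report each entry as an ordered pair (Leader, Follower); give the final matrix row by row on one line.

Row s/Lo: x→(6,6), y→(6,6), z→(6,6)
Row s/Hi: x→(4,1), y→(4,2), z→(7,4)
Row t/Lo: x→(1,5), y→(1,5), z→(1,5)
Row t/Hi: x→(1,5), y→(1,5), z→(1,5)

s/Lo: (6,6) (6,6) (6,6) | s/Hi: (4,1) (4,2) (7,4) | t/Lo: (1,5) (1,5) (1,5) | t/Hi: (1,5) (1,5) (1,5)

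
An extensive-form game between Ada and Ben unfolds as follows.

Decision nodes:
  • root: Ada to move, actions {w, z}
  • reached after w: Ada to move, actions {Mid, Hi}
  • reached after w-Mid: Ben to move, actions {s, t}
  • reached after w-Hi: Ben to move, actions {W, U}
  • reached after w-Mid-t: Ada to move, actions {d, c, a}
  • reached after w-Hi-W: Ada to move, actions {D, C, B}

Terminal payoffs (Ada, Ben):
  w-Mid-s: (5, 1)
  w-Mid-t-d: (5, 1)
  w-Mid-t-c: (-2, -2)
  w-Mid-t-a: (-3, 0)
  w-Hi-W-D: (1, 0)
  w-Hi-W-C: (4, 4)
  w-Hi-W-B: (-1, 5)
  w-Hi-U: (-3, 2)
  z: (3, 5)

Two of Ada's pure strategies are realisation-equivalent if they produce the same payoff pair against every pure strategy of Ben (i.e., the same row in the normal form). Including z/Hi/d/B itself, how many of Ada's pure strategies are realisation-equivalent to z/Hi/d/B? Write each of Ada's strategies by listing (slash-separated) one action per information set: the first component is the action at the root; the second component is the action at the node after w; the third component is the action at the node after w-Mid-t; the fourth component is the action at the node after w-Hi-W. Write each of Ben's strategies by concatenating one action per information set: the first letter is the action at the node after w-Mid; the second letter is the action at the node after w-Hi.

Row for z/Hi/d/B (columns sW, sU, tW, tU): (3,5) (3,5) (3,5) (3,5).
Under z/Hi/d/B, Ada's choice at the node after w and at the node after w-Mid-t and at the node after w-Hi-W can never be reached regardless of what Ben does, so varying those choices leaves every outcome unchanged.
Holding the reachable choices fixed and varying the unreachable ones freely already gives 2 × 3 × 3 = 18 equivalent strategies.
No other strategy reproduces this row, so those 18 are the full class: z/Mid/d/D, z/Mid/d/C, z/Mid/d/B, z/Mid/c/D, z/Mid/c/C, z/Mid/c/B, z/Mid/a/D, z/Mid/a/C, z/Mid/a/B, z/Hi/d/D, z/Hi/d/C, z/Hi/d/B, z/Hi/c/D, z/Hi/c/C, z/Hi/c/B, z/Hi/a/D, z/Hi/a/C, z/Hi/a/B.

18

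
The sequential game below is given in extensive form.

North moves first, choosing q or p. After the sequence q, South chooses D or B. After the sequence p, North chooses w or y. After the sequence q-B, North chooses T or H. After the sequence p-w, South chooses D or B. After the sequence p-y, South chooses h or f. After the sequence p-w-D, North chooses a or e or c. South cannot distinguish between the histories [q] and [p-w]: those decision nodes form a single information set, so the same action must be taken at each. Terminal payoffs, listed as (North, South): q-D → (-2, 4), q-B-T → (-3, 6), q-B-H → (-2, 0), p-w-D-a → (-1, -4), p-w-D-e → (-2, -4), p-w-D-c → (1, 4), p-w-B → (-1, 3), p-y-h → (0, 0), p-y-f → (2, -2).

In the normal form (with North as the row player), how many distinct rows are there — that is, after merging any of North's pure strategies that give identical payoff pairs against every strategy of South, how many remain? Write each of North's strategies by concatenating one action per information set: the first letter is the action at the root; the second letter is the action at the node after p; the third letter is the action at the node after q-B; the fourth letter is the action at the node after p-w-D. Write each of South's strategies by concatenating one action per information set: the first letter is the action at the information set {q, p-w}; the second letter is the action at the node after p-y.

North has 24 pure strategies: qwTa, qwTe, qwTc, qwHa, qwHe, qwHc, qyTa, qyTe, qyTc, qyHa, qyHe, qyHc, pwTa, pwTe, pwTc, pwHa, pwHe, pwHc, pyTa, pyTe, pyTc, pyHa, pyHe, pyHc. Columns: Dh, Df, Bh, Bf.
{qwTa, qwTe, qwTc, qyTa, qyTe, qyTc} → row (-2,4) (-2,4) (-3,6) (-3,6)
{qwHa, qwHe, qwHc, qyHa, qyHe, qyHc} → row (-2,4) (-2,4) (-2,0) (-2,0)
{pwTa, pwHa} → row (-1,-4) (-1,-4) (-1,3) (-1,3)
{pwTe, pwHe} → row (-2,-4) (-2,-4) (-1,3) (-1,3)
{pwTc, pwHc} → row (1,4) (1,4) (-1,3) (-1,3)
{pyTa, pyTe, pyTc, pyHa, pyHe, pyHc} → row (0,0) (2,-2) (0,0) (2,-2)
That's 6 distinct rows out of 24 strategies.

6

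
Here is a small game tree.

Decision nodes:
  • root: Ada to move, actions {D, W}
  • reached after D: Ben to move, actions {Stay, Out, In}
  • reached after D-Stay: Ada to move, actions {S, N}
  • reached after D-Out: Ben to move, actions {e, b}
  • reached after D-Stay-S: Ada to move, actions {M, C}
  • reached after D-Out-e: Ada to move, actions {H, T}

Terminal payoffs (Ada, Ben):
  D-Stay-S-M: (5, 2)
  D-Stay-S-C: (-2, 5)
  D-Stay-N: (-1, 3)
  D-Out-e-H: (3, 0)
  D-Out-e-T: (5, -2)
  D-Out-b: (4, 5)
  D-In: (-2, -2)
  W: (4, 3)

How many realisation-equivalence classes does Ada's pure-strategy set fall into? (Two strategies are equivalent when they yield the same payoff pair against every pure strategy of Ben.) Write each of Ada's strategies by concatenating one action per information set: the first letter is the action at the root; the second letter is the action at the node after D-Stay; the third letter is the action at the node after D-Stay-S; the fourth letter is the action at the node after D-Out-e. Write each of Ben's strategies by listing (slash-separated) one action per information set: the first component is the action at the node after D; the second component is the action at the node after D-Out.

Ada has 16 pure strategies: DSMH, DSMT, DSCH, DSCT, DNMH, DNMT, DNCH, DNCT, WSMH, WSMT, WSCH, WSCT, WNMH, WNMT, WNCH, WNCT. Columns: Stay/e, Stay/b, Out/e, Out/b, In/e, In/b.
{DSMH} → row (5,2) (5,2) (3,0) (4,5) (-2,-2) (-2,-2)
{DSMT} → row (5,2) (5,2) (5,-2) (4,5) (-2,-2) (-2,-2)
{DSCH} → row (-2,5) (-2,5) (3,0) (4,5) (-2,-2) (-2,-2)
{DSCT} → row (-2,5) (-2,5) (5,-2) (4,5) (-2,-2) (-2,-2)
{DNMH, DNCH} → row (-1,3) (-1,3) (3,0) (4,5) (-2,-2) (-2,-2)
{DNMT, DNCT} → row (-1,3) (-1,3) (5,-2) (4,5) (-2,-2) (-2,-2)
{WSMH, WSMT, WSCH, WSCT, WNMH, WNMT, WNCH, WNCT} → row (4,3) (4,3) (4,3) (4,3) (4,3) (4,3)
That's 7 distinct rows out of 16 strategies.

7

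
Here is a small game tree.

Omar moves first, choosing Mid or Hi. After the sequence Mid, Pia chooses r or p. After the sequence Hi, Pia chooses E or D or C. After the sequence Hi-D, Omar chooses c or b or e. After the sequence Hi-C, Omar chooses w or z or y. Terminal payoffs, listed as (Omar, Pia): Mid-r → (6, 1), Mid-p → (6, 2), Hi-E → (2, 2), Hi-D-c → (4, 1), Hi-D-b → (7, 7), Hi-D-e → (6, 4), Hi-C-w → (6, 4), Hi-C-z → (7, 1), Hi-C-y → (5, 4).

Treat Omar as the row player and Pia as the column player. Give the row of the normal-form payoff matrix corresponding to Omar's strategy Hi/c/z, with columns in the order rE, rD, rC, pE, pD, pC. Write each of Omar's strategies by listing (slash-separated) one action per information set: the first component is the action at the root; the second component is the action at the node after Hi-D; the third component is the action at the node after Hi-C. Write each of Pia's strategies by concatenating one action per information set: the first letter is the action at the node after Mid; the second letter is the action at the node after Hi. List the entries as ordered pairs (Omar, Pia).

(2,2) (4,1) (7,1) (2,2) (4,1) (7,1)

vs rE: Omar plays Hi → Pia plays E at [Hi] → (2, 2)
vs rD: Omar plays Hi → Pia plays D at [Hi] → Omar plays c at [Hi-D] → (4, 1)
vs rC: Omar plays Hi → Pia plays C at [Hi] → Omar plays z at [Hi-C] → (7, 1)
vs pE: Omar plays Hi → Pia plays E at [Hi] → (2, 2)
vs pD: Omar plays Hi → Pia plays D at [Hi] → Omar plays c at [Hi-D] → (4, 1)
vs pC: Omar plays Hi → Pia plays C at [Hi] → Omar plays z at [Hi-C] → (7, 1)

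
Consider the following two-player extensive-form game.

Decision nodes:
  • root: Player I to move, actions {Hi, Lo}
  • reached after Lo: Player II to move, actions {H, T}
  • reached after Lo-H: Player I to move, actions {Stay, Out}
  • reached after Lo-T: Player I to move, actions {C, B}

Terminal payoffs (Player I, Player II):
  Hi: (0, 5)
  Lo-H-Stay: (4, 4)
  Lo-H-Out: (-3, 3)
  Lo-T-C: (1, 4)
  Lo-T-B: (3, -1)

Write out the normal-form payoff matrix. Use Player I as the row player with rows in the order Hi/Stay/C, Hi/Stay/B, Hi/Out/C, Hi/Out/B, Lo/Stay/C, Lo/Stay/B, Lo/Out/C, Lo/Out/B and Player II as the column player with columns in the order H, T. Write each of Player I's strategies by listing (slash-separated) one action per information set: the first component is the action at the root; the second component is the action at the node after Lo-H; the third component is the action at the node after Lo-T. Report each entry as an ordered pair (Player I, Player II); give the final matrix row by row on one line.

Hi/Stay/C: (0,5) (0,5) | Hi/Stay/B: (0,5) (0,5) | Hi/Out/C: (0,5) (0,5) | Hi/Out/B: (0,5) (0,5) | Lo/Stay/C: (4,4) (1,4) | Lo/Stay/B: (4,4) (3,-1) | Lo/Out/C: (-3,3) (1,4) | Lo/Out/B: (-3,3) (3,-1)

Row Hi/Stay/C: H→(0,5), T→(0,5)
Row Hi/Stay/B: H→(0,5), T→(0,5)
Row Hi/Out/C: H→(0,5), T→(0,5)
Row Hi/Out/B: H→(0,5), T→(0,5)
Row Lo/Stay/C: H→(4,4), T→(1,4)
Row Lo/Stay/B: H→(4,4), T→(3,-1)
Row Lo/Out/C: H→(-3,3), T→(1,4)
Row Lo/Out/B: H→(-3,3), T→(3,-1)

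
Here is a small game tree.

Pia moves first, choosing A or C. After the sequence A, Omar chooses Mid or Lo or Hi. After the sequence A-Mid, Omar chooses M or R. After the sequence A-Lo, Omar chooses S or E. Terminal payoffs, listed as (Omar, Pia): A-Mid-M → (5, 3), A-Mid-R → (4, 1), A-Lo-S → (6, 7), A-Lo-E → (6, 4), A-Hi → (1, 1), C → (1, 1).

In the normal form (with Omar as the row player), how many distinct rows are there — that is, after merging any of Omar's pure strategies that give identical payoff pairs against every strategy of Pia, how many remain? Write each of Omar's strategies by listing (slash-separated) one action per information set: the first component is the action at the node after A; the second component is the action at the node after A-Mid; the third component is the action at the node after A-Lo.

Omar has 12 pure strategies: Mid/M/S, Mid/M/E, Mid/R/S, Mid/R/E, Lo/M/S, Lo/M/E, Lo/R/S, Lo/R/E, Hi/M/S, Hi/M/E, Hi/R/S, Hi/R/E. Columns: A, C.
{Mid/M/S, Mid/M/E} → row (5,3) (1,1)
{Mid/R/S, Mid/R/E} → row (4,1) (1,1)
{Lo/M/S, Lo/R/S} → row (6,7) (1,1)
{Lo/M/E, Lo/R/E} → row (6,4) (1,1)
{Hi/M/S, Hi/M/E, Hi/R/S, Hi/R/E} → row (1,1) (1,1)
That's 5 distinct rows out of 12 strategies.

5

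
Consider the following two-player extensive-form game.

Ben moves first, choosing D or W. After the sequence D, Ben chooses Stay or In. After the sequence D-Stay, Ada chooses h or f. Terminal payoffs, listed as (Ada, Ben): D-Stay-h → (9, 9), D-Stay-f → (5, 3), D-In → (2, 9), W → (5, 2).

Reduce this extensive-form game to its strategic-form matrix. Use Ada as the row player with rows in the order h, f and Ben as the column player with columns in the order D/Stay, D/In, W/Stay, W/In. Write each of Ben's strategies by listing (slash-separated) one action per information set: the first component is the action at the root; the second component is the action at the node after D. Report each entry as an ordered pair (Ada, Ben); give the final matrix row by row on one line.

h: (9,9) (2,9) (5,2) (5,2) | f: (5,3) (2,9) (5,2) (5,2)

       D/Stay     D/In   W/Stay     W/In
   h    (9,9)    (2,9)    (5,2)    (5,2)
   f    (5,3)    (2,9)    (5,2)    (5,2)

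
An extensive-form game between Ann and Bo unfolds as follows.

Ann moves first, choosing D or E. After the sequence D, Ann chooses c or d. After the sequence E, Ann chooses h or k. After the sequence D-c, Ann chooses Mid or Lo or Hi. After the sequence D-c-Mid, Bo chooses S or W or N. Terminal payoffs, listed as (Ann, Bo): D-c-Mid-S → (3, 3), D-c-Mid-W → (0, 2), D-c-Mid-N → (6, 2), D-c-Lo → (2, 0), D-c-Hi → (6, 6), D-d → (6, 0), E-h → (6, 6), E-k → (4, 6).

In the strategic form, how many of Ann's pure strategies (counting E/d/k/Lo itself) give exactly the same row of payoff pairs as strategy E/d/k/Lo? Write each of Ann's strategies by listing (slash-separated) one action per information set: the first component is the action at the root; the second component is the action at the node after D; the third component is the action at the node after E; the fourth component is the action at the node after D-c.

Row for E/d/k/Lo (columns S, W, N): (4,6) (4,6) (4,6).
Under E/d/k/Lo, Ann's choice at the node after D and at the node after D-c can never be reached regardless of what Bo does, so varying those choices leaves every outcome unchanged.
Holding the reachable choices fixed and varying the unreachable ones freely already gives 2 × 3 = 6 equivalent strategies.
No other strategy reproduces this row, so those 6 are the full class: E/c/k/Mid, E/c/k/Lo, E/c/k/Hi, E/d/k/Mid, E/d/k/Lo, E/d/k/Hi.

6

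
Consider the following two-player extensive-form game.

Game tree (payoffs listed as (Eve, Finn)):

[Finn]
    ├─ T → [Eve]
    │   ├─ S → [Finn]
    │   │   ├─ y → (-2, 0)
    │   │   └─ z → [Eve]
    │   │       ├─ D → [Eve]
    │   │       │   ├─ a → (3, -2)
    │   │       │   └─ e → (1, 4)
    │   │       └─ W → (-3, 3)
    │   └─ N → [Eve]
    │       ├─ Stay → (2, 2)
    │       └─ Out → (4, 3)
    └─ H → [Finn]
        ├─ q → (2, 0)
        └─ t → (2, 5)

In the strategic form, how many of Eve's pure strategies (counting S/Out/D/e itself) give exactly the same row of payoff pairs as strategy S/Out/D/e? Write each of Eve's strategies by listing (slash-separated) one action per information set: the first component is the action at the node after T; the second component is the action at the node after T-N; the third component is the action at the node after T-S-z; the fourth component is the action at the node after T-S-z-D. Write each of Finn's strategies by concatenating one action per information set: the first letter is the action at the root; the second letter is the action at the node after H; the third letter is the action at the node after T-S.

Row for S/Out/D/e (columns Tqy, Tqz, Tty, Ttz, Hqy, Hqz, Hty, Htz): (-2,0) (1,4) (-2,0) (1,4) (2,0) (2,0) (2,5) (2,5).
Under S/Out/D/e, Eve's choice at the node after T-N can never be reached regardless of what Finn does, so varying those choices leaves every outcome unchanged.
Holding the reachable choices fixed and varying the unreachable one freely already gives 2 equivalent strategies.
No other strategy reproduces this row, so those 2 are the full class: S/Stay/D/e, S/Out/D/e.

2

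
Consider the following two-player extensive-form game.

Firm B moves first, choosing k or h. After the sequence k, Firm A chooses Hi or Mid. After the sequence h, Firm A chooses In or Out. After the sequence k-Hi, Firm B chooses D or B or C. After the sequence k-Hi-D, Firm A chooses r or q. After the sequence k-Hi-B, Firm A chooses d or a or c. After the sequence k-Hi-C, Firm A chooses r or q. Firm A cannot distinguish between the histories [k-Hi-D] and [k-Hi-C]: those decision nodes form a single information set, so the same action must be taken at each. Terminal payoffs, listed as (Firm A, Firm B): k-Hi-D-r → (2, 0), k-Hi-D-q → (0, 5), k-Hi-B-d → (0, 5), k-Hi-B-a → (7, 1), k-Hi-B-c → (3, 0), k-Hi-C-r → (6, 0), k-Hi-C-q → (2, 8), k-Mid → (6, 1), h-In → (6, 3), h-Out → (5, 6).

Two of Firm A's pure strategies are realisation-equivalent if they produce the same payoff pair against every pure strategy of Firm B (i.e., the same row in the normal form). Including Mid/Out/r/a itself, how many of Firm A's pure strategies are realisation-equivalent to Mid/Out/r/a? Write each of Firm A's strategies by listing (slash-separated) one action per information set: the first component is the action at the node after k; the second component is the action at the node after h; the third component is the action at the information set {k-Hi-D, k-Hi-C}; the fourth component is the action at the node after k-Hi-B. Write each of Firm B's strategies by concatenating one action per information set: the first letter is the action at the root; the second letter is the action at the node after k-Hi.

Row for Mid/Out/r/a (columns kD, kB, kC, hD, hB, hC): (6,1) (6,1) (6,1) (5,6) (5,6) (5,6).
Under Mid/Out/r/a, Firm A's choice at the information set {k-Hi-D, k-Hi-C} and at the node after k-Hi-B can never be reached regardless of what Firm B does, so varying those choices leaves every outcome unchanged.
Holding the reachable choices fixed and varying the unreachable ones freely already gives 2 × 3 = 6 equivalent strategies.
No other strategy reproduces this row, so those 6 are the full class: Mid/Out/r/d, Mid/Out/r/a, Mid/Out/r/c, Mid/Out/q/d, Mid/Out/q/a, Mid/Out/q/c.

6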